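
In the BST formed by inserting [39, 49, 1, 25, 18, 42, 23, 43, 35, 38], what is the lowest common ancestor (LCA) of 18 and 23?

Tree insertion order: [39, 49, 1, 25, 18, 42, 23, 43, 35, 38]
Tree (level-order array): [39, 1, 49, None, 25, 42, None, 18, 35, None, 43, None, 23, None, 38]
In a BST, the LCA of p=18, q=23 is the first node v on the
root-to-leaf path with p <= v <= q (go left if both < v, right if both > v).
Walk from root:
  at 39: both 18 and 23 < 39, go left
  at 1: both 18 and 23 > 1, go right
  at 25: both 18 and 23 < 25, go left
  at 18: 18 <= 18 <= 23, this is the LCA
LCA = 18


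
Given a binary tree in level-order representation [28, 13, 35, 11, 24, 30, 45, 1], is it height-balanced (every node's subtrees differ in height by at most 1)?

Tree (level-order array): [28, 13, 35, 11, 24, 30, 45, 1]
Definition: a tree is height-balanced if, at every node, |h(left) - h(right)| <= 1 (empty subtree has height -1).
Bottom-up per-node check:
  node 1: h_left=-1, h_right=-1, diff=0 [OK], height=0
  node 11: h_left=0, h_right=-1, diff=1 [OK], height=1
  node 24: h_left=-1, h_right=-1, diff=0 [OK], height=0
  node 13: h_left=1, h_right=0, diff=1 [OK], height=2
  node 30: h_left=-1, h_right=-1, diff=0 [OK], height=0
  node 45: h_left=-1, h_right=-1, diff=0 [OK], height=0
  node 35: h_left=0, h_right=0, diff=0 [OK], height=1
  node 28: h_left=2, h_right=1, diff=1 [OK], height=3
All nodes satisfy the balance condition.
Result: Balanced


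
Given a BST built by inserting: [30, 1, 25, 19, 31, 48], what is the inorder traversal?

Tree insertion order: [30, 1, 25, 19, 31, 48]
Tree (level-order array): [30, 1, 31, None, 25, None, 48, 19]
Inorder traversal: [1, 19, 25, 30, 31, 48]


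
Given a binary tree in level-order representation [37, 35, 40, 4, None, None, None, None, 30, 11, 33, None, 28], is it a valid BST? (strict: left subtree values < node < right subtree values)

Level-order array: [37, 35, 40, 4, None, None, None, None, 30, 11, 33, None, 28]
Validate using subtree bounds (lo, hi): at each node, require lo < value < hi,
then recurse left with hi=value and right with lo=value.
Preorder trace (stopping at first violation):
  at node 37 with bounds (-inf, +inf): OK
  at node 35 with bounds (-inf, 37): OK
  at node 4 with bounds (-inf, 35): OK
  at node 30 with bounds (4, 35): OK
  at node 11 with bounds (4, 30): OK
  at node 28 with bounds (11, 30): OK
  at node 33 with bounds (30, 35): OK
  at node 40 with bounds (37, +inf): OK
No violation found at any node.
Result: Valid BST


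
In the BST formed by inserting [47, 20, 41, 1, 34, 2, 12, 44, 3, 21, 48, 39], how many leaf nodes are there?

Tree built from: [47, 20, 41, 1, 34, 2, 12, 44, 3, 21, 48, 39]
Tree (level-order array): [47, 20, 48, 1, 41, None, None, None, 2, 34, 44, None, 12, 21, 39, None, None, 3]
Rule: A leaf has 0 children.
Per-node child counts:
  node 47: 2 child(ren)
  node 20: 2 child(ren)
  node 1: 1 child(ren)
  node 2: 1 child(ren)
  node 12: 1 child(ren)
  node 3: 0 child(ren)
  node 41: 2 child(ren)
  node 34: 2 child(ren)
  node 21: 0 child(ren)
  node 39: 0 child(ren)
  node 44: 0 child(ren)
  node 48: 0 child(ren)
Matching nodes: [3, 21, 39, 44, 48]
Count of leaf nodes: 5


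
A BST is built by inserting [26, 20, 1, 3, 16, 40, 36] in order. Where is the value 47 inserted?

Starting tree (level order): [26, 20, 40, 1, None, 36, None, None, 3, None, None, None, 16]
Insertion path: 26 -> 40
Result: insert 47 as right child of 40
Final tree (level order): [26, 20, 40, 1, None, 36, 47, None, 3, None, None, None, None, None, 16]


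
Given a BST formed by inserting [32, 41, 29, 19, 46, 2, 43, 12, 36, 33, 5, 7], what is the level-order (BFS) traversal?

Tree insertion order: [32, 41, 29, 19, 46, 2, 43, 12, 36, 33, 5, 7]
Tree (level-order array): [32, 29, 41, 19, None, 36, 46, 2, None, 33, None, 43, None, None, 12, None, None, None, None, 5, None, None, 7]
BFS from the root, enqueuing left then right child of each popped node:
  queue [32] -> pop 32, enqueue [29, 41], visited so far: [32]
  queue [29, 41] -> pop 29, enqueue [19], visited so far: [32, 29]
  queue [41, 19] -> pop 41, enqueue [36, 46], visited so far: [32, 29, 41]
  queue [19, 36, 46] -> pop 19, enqueue [2], visited so far: [32, 29, 41, 19]
  queue [36, 46, 2] -> pop 36, enqueue [33], visited so far: [32, 29, 41, 19, 36]
  queue [46, 2, 33] -> pop 46, enqueue [43], visited so far: [32, 29, 41, 19, 36, 46]
  queue [2, 33, 43] -> pop 2, enqueue [12], visited so far: [32, 29, 41, 19, 36, 46, 2]
  queue [33, 43, 12] -> pop 33, enqueue [none], visited so far: [32, 29, 41, 19, 36, 46, 2, 33]
  queue [43, 12] -> pop 43, enqueue [none], visited so far: [32, 29, 41, 19, 36, 46, 2, 33, 43]
  queue [12] -> pop 12, enqueue [5], visited so far: [32, 29, 41, 19, 36, 46, 2, 33, 43, 12]
  queue [5] -> pop 5, enqueue [7], visited so far: [32, 29, 41, 19, 36, 46, 2, 33, 43, 12, 5]
  queue [7] -> pop 7, enqueue [none], visited so far: [32, 29, 41, 19, 36, 46, 2, 33, 43, 12, 5, 7]
Result: [32, 29, 41, 19, 36, 46, 2, 33, 43, 12, 5, 7]


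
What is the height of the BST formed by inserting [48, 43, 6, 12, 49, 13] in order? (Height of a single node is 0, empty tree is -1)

Insertion order: [48, 43, 6, 12, 49, 13]
Tree (level-order array): [48, 43, 49, 6, None, None, None, None, 12, None, 13]
Compute height bottom-up (empty subtree = -1):
  height(13) = 1 + max(-1, -1) = 0
  height(12) = 1 + max(-1, 0) = 1
  height(6) = 1 + max(-1, 1) = 2
  height(43) = 1 + max(2, -1) = 3
  height(49) = 1 + max(-1, -1) = 0
  height(48) = 1 + max(3, 0) = 4
Height = 4


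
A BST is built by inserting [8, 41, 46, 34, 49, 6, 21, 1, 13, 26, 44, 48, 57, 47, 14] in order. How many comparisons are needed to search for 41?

Search path for 41: 8 -> 41
Found: True
Comparisons: 2


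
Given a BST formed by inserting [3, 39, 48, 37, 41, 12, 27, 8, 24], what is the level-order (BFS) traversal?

Tree insertion order: [3, 39, 48, 37, 41, 12, 27, 8, 24]
Tree (level-order array): [3, None, 39, 37, 48, 12, None, 41, None, 8, 27, None, None, None, None, 24]
BFS from the root, enqueuing left then right child of each popped node:
  queue [3] -> pop 3, enqueue [39], visited so far: [3]
  queue [39] -> pop 39, enqueue [37, 48], visited so far: [3, 39]
  queue [37, 48] -> pop 37, enqueue [12], visited so far: [3, 39, 37]
  queue [48, 12] -> pop 48, enqueue [41], visited so far: [3, 39, 37, 48]
  queue [12, 41] -> pop 12, enqueue [8, 27], visited so far: [3, 39, 37, 48, 12]
  queue [41, 8, 27] -> pop 41, enqueue [none], visited so far: [3, 39, 37, 48, 12, 41]
  queue [8, 27] -> pop 8, enqueue [none], visited so far: [3, 39, 37, 48, 12, 41, 8]
  queue [27] -> pop 27, enqueue [24], visited so far: [3, 39, 37, 48, 12, 41, 8, 27]
  queue [24] -> pop 24, enqueue [none], visited so far: [3, 39, 37, 48, 12, 41, 8, 27, 24]
Result: [3, 39, 37, 48, 12, 41, 8, 27, 24]


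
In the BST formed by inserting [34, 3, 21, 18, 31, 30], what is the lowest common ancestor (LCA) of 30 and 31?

Tree insertion order: [34, 3, 21, 18, 31, 30]
Tree (level-order array): [34, 3, None, None, 21, 18, 31, None, None, 30]
In a BST, the LCA of p=30, q=31 is the first node v on the
root-to-leaf path with p <= v <= q (go left if both < v, right if both > v).
Walk from root:
  at 34: both 30 and 31 < 34, go left
  at 3: both 30 and 31 > 3, go right
  at 21: both 30 and 31 > 21, go right
  at 31: 30 <= 31 <= 31, this is the LCA
LCA = 31


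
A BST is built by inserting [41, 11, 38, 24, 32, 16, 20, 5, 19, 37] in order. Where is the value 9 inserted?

Starting tree (level order): [41, 11, None, 5, 38, None, None, 24, None, 16, 32, None, 20, None, 37, 19]
Insertion path: 41 -> 11 -> 5
Result: insert 9 as right child of 5
Final tree (level order): [41, 11, None, 5, 38, None, 9, 24, None, None, None, 16, 32, None, 20, None, 37, 19]


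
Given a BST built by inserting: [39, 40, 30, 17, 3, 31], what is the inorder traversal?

Tree insertion order: [39, 40, 30, 17, 3, 31]
Tree (level-order array): [39, 30, 40, 17, 31, None, None, 3]
Inorder traversal: [3, 17, 30, 31, 39, 40]


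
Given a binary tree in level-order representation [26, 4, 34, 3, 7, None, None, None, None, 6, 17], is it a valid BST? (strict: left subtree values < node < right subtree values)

Level-order array: [26, 4, 34, 3, 7, None, None, None, None, 6, 17]
Validate using subtree bounds (lo, hi): at each node, require lo < value < hi,
then recurse left with hi=value and right with lo=value.
Preorder trace (stopping at first violation):
  at node 26 with bounds (-inf, +inf): OK
  at node 4 with bounds (-inf, 26): OK
  at node 3 with bounds (-inf, 4): OK
  at node 7 with bounds (4, 26): OK
  at node 6 with bounds (4, 7): OK
  at node 17 with bounds (7, 26): OK
  at node 34 with bounds (26, +inf): OK
No violation found at any node.
Result: Valid BST


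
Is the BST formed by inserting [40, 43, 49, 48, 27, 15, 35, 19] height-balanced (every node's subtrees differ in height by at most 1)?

Tree (level-order array): [40, 27, 43, 15, 35, None, 49, None, 19, None, None, 48]
Definition: a tree is height-balanced if, at every node, |h(left) - h(right)| <= 1 (empty subtree has height -1).
Bottom-up per-node check:
  node 19: h_left=-1, h_right=-1, diff=0 [OK], height=0
  node 15: h_left=-1, h_right=0, diff=1 [OK], height=1
  node 35: h_left=-1, h_right=-1, diff=0 [OK], height=0
  node 27: h_left=1, h_right=0, diff=1 [OK], height=2
  node 48: h_left=-1, h_right=-1, diff=0 [OK], height=0
  node 49: h_left=0, h_right=-1, diff=1 [OK], height=1
  node 43: h_left=-1, h_right=1, diff=2 [FAIL (|-1-1|=2 > 1)], height=2
  node 40: h_left=2, h_right=2, diff=0 [OK], height=3
Node 43 violates the condition: |-1 - 1| = 2 > 1.
Result: Not balanced


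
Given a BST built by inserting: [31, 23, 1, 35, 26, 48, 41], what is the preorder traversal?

Tree insertion order: [31, 23, 1, 35, 26, 48, 41]
Tree (level-order array): [31, 23, 35, 1, 26, None, 48, None, None, None, None, 41]
Preorder traversal: [31, 23, 1, 26, 35, 48, 41]


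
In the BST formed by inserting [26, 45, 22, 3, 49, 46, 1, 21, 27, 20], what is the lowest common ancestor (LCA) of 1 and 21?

Tree insertion order: [26, 45, 22, 3, 49, 46, 1, 21, 27, 20]
Tree (level-order array): [26, 22, 45, 3, None, 27, 49, 1, 21, None, None, 46, None, None, None, 20]
In a BST, the LCA of p=1, q=21 is the first node v on the
root-to-leaf path with p <= v <= q (go left if both < v, right if both > v).
Walk from root:
  at 26: both 1 and 21 < 26, go left
  at 22: both 1 and 21 < 22, go left
  at 3: 1 <= 3 <= 21, this is the LCA
LCA = 3


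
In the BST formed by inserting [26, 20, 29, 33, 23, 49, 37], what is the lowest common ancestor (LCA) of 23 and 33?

Tree insertion order: [26, 20, 29, 33, 23, 49, 37]
Tree (level-order array): [26, 20, 29, None, 23, None, 33, None, None, None, 49, 37]
In a BST, the LCA of p=23, q=33 is the first node v on the
root-to-leaf path with p <= v <= q (go left if both < v, right if both > v).
Walk from root:
  at 26: 23 <= 26 <= 33, this is the LCA
LCA = 26


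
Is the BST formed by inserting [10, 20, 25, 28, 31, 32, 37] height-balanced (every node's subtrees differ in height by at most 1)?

Tree (level-order array): [10, None, 20, None, 25, None, 28, None, 31, None, 32, None, 37]
Definition: a tree is height-balanced if, at every node, |h(left) - h(right)| <= 1 (empty subtree has height -1).
Bottom-up per-node check:
  node 37: h_left=-1, h_right=-1, diff=0 [OK], height=0
  node 32: h_left=-1, h_right=0, diff=1 [OK], height=1
  node 31: h_left=-1, h_right=1, diff=2 [FAIL (|-1-1|=2 > 1)], height=2
  node 28: h_left=-1, h_right=2, diff=3 [FAIL (|-1-2|=3 > 1)], height=3
  node 25: h_left=-1, h_right=3, diff=4 [FAIL (|-1-3|=4 > 1)], height=4
  node 20: h_left=-1, h_right=4, diff=5 [FAIL (|-1-4|=5 > 1)], height=5
  node 10: h_left=-1, h_right=5, diff=6 [FAIL (|-1-5|=6 > 1)], height=6
Node 31 violates the condition: |-1 - 1| = 2 > 1.
Result: Not balanced


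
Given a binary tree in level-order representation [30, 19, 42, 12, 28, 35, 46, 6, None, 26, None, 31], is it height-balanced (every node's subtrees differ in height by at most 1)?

Tree (level-order array): [30, 19, 42, 12, 28, 35, 46, 6, None, 26, None, 31]
Definition: a tree is height-balanced if, at every node, |h(left) - h(right)| <= 1 (empty subtree has height -1).
Bottom-up per-node check:
  node 6: h_left=-1, h_right=-1, diff=0 [OK], height=0
  node 12: h_left=0, h_right=-1, diff=1 [OK], height=1
  node 26: h_left=-1, h_right=-1, diff=0 [OK], height=0
  node 28: h_left=0, h_right=-1, diff=1 [OK], height=1
  node 19: h_left=1, h_right=1, diff=0 [OK], height=2
  node 31: h_left=-1, h_right=-1, diff=0 [OK], height=0
  node 35: h_left=0, h_right=-1, diff=1 [OK], height=1
  node 46: h_left=-1, h_right=-1, diff=0 [OK], height=0
  node 42: h_left=1, h_right=0, diff=1 [OK], height=2
  node 30: h_left=2, h_right=2, diff=0 [OK], height=3
All nodes satisfy the balance condition.
Result: Balanced


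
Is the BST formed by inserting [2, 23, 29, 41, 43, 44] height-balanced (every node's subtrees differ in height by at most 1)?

Tree (level-order array): [2, None, 23, None, 29, None, 41, None, 43, None, 44]
Definition: a tree is height-balanced if, at every node, |h(left) - h(right)| <= 1 (empty subtree has height -1).
Bottom-up per-node check:
  node 44: h_left=-1, h_right=-1, diff=0 [OK], height=0
  node 43: h_left=-1, h_right=0, diff=1 [OK], height=1
  node 41: h_left=-1, h_right=1, diff=2 [FAIL (|-1-1|=2 > 1)], height=2
  node 29: h_left=-1, h_right=2, diff=3 [FAIL (|-1-2|=3 > 1)], height=3
  node 23: h_left=-1, h_right=3, diff=4 [FAIL (|-1-3|=4 > 1)], height=4
  node 2: h_left=-1, h_right=4, diff=5 [FAIL (|-1-4|=5 > 1)], height=5
Node 41 violates the condition: |-1 - 1| = 2 > 1.
Result: Not balanced


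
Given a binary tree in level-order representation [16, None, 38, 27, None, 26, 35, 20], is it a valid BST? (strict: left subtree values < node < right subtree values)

Level-order array: [16, None, 38, 27, None, 26, 35, 20]
Validate using subtree bounds (lo, hi): at each node, require lo < value < hi,
then recurse left with hi=value and right with lo=value.
Preorder trace (stopping at first violation):
  at node 16 with bounds (-inf, +inf): OK
  at node 38 with bounds (16, +inf): OK
  at node 27 with bounds (16, 38): OK
  at node 26 with bounds (16, 27): OK
  at node 20 with bounds (16, 26): OK
  at node 35 with bounds (27, 38): OK
No violation found at any node.
Result: Valid BST


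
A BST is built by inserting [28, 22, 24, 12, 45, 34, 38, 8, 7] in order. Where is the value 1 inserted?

Starting tree (level order): [28, 22, 45, 12, 24, 34, None, 8, None, None, None, None, 38, 7]
Insertion path: 28 -> 22 -> 12 -> 8 -> 7
Result: insert 1 as left child of 7
Final tree (level order): [28, 22, 45, 12, 24, 34, None, 8, None, None, None, None, 38, 7, None, None, None, 1]


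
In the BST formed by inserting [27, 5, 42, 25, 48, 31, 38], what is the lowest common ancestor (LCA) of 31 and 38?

Tree insertion order: [27, 5, 42, 25, 48, 31, 38]
Tree (level-order array): [27, 5, 42, None, 25, 31, 48, None, None, None, 38]
In a BST, the LCA of p=31, q=38 is the first node v on the
root-to-leaf path with p <= v <= q (go left if both < v, right if both > v).
Walk from root:
  at 27: both 31 and 38 > 27, go right
  at 42: both 31 and 38 < 42, go left
  at 31: 31 <= 31 <= 38, this is the LCA
LCA = 31


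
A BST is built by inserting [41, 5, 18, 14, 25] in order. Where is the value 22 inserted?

Starting tree (level order): [41, 5, None, None, 18, 14, 25]
Insertion path: 41 -> 5 -> 18 -> 25
Result: insert 22 as left child of 25
Final tree (level order): [41, 5, None, None, 18, 14, 25, None, None, 22]


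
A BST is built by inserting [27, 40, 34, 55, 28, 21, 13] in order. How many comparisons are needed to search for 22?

Search path for 22: 27 -> 21
Found: False
Comparisons: 2


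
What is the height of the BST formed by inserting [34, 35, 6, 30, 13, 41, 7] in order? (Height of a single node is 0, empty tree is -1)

Insertion order: [34, 35, 6, 30, 13, 41, 7]
Tree (level-order array): [34, 6, 35, None, 30, None, 41, 13, None, None, None, 7]
Compute height bottom-up (empty subtree = -1):
  height(7) = 1 + max(-1, -1) = 0
  height(13) = 1 + max(0, -1) = 1
  height(30) = 1 + max(1, -1) = 2
  height(6) = 1 + max(-1, 2) = 3
  height(41) = 1 + max(-1, -1) = 0
  height(35) = 1 + max(-1, 0) = 1
  height(34) = 1 + max(3, 1) = 4
Height = 4


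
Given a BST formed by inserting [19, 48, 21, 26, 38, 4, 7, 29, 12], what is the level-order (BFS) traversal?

Tree insertion order: [19, 48, 21, 26, 38, 4, 7, 29, 12]
Tree (level-order array): [19, 4, 48, None, 7, 21, None, None, 12, None, 26, None, None, None, 38, 29]
BFS from the root, enqueuing left then right child of each popped node:
  queue [19] -> pop 19, enqueue [4, 48], visited so far: [19]
  queue [4, 48] -> pop 4, enqueue [7], visited so far: [19, 4]
  queue [48, 7] -> pop 48, enqueue [21], visited so far: [19, 4, 48]
  queue [7, 21] -> pop 7, enqueue [12], visited so far: [19, 4, 48, 7]
  queue [21, 12] -> pop 21, enqueue [26], visited so far: [19, 4, 48, 7, 21]
  queue [12, 26] -> pop 12, enqueue [none], visited so far: [19, 4, 48, 7, 21, 12]
  queue [26] -> pop 26, enqueue [38], visited so far: [19, 4, 48, 7, 21, 12, 26]
  queue [38] -> pop 38, enqueue [29], visited so far: [19, 4, 48, 7, 21, 12, 26, 38]
  queue [29] -> pop 29, enqueue [none], visited so far: [19, 4, 48, 7, 21, 12, 26, 38, 29]
Result: [19, 4, 48, 7, 21, 12, 26, 38, 29]


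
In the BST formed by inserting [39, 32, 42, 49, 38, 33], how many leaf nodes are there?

Tree built from: [39, 32, 42, 49, 38, 33]
Tree (level-order array): [39, 32, 42, None, 38, None, 49, 33]
Rule: A leaf has 0 children.
Per-node child counts:
  node 39: 2 child(ren)
  node 32: 1 child(ren)
  node 38: 1 child(ren)
  node 33: 0 child(ren)
  node 42: 1 child(ren)
  node 49: 0 child(ren)
Matching nodes: [33, 49]
Count of leaf nodes: 2


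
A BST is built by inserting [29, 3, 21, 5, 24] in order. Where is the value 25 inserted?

Starting tree (level order): [29, 3, None, None, 21, 5, 24]
Insertion path: 29 -> 3 -> 21 -> 24
Result: insert 25 as right child of 24
Final tree (level order): [29, 3, None, None, 21, 5, 24, None, None, None, 25]


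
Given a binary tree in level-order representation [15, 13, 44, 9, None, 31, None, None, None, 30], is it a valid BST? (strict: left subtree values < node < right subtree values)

Level-order array: [15, 13, 44, 9, None, 31, None, None, None, 30]
Validate using subtree bounds (lo, hi): at each node, require lo < value < hi,
then recurse left with hi=value and right with lo=value.
Preorder trace (stopping at first violation):
  at node 15 with bounds (-inf, +inf): OK
  at node 13 with bounds (-inf, 15): OK
  at node 9 with bounds (-inf, 13): OK
  at node 44 with bounds (15, +inf): OK
  at node 31 with bounds (15, 44): OK
  at node 30 with bounds (15, 31): OK
No violation found at any node.
Result: Valid BST


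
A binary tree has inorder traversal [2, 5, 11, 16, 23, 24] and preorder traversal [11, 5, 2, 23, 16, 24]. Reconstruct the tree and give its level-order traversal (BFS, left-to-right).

Inorder:  [2, 5, 11, 16, 23, 24]
Preorder: [11, 5, 2, 23, 16, 24]
Algorithm: preorder visits root first, so consume preorder in order;
for each root, split the current inorder slice at that value into
left-subtree inorder and right-subtree inorder, then recurse.
Recursive splits:
  root=11; inorder splits into left=[2, 5], right=[16, 23, 24]
  root=5; inorder splits into left=[2], right=[]
  root=2; inorder splits into left=[], right=[]
  root=23; inorder splits into left=[16], right=[24]
  root=16; inorder splits into left=[], right=[]
  root=24; inorder splits into left=[], right=[]
Reconstructed level-order: [11, 5, 23, 2, 16, 24]


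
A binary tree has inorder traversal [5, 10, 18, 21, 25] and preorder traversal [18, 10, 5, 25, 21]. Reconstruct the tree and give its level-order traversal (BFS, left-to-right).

Inorder:  [5, 10, 18, 21, 25]
Preorder: [18, 10, 5, 25, 21]
Algorithm: preorder visits root first, so consume preorder in order;
for each root, split the current inorder slice at that value into
left-subtree inorder and right-subtree inorder, then recurse.
Recursive splits:
  root=18; inorder splits into left=[5, 10], right=[21, 25]
  root=10; inorder splits into left=[5], right=[]
  root=5; inorder splits into left=[], right=[]
  root=25; inorder splits into left=[21], right=[]
  root=21; inorder splits into left=[], right=[]
Reconstructed level-order: [18, 10, 25, 5, 21]


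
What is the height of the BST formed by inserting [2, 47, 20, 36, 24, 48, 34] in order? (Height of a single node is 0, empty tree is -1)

Insertion order: [2, 47, 20, 36, 24, 48, 34]
Tree (level-order array): [2, None, 47, 20, 48, None, 36, None, None, 24, None, None, 34]
Compute height bottom-up (empty subtree = -1):
  height(34) = 1 + max(-1, -1) = 0
  height(24) = 1 + max(-1, 0) = 1
  height(36) = 1 + max(1, -1) = 2
  height(20) = 1 + max(-1, 2) = 3
  height(48) = 1 + max(-1, -1) = 0
  height(47) = 1 + max(3, 0) = 4
  height(2) = 1 + max(-1, 4) = 5
Height = 5


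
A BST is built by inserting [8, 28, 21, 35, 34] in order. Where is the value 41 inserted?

Starting tree (level order): [8, None, 28, 21, 35, None, None, 34]
Insertion path: 8 -> 28 -> 35
Result: insert 41 as right child of 35
Final tree (level order): [8, None, 28, 21, 35, None, None, 34, 41]


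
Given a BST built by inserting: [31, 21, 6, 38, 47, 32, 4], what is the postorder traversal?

Tree insertion order: [31, 21, 6, 38, 47, 32, 4]
Tree (level-order array): [31, 21, 38, 6, None, 32, 47, 4]
Postorder traversal: [4, 6, 21, 32, 47, 38, 31]


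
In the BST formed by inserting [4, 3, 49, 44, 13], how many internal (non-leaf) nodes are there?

Tree built from: [4, 3, 49, 44, 13]
Tree (level-order array): [4, 3, 49, None, None, 44, None, 13]
Rule: An internal node has at least one child.
Per-node child counts:
  node 4: 2 child(ren)
  node 3: 0 child(ren)
  node 49: 1 child(ren)
  node 44: 1 child(ren)
  node 13: 0 child(ren)
Matching nodes: [4, 49, 44]
Count of internal (non-leaf) nodes: 3


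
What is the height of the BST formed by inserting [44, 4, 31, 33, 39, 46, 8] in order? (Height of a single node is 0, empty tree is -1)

Insertion order: [44, 4, 31, 33, 39, 46, 8]
Tree (level-order array): [44, 4, 46, None, 31, None, None, 8, 33, None, None, None, 39]
Compute height bottom-up (empty subtree = -1):
  height(8) = 1 + max(-1, -1) = 0
  height(39) = 1 + max(-1, -1) = 0
  height(33) = 1 + max(-1, 0) = 1
  height(31) = 1 + max(0, 1) = 2
  height(4) = 1 + max(-1, 2) = 3
  height(46) = 1 + max(-1, -1) = 0
  height(44) = 1 + max(3, 0) = 4
Height = 4


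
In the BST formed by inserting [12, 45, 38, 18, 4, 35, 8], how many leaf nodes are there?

Tree built from: [12, 45, 38, 18, 4, 35, 8]
Tree (level-order array): [12, 4, 45, None, 8, 38, None, None, None, 18, None, None, 35]
Rule: A leaf has 0 children.
Per-node child counts:
  node 12: 2 child(ren)
  node 4: 1 child(ren)
  node 8: 0 child(ren)
  node 45: 1 child(ren)
  node 38: 1 child(ren)
  node 18: 1 child(ren)
  node 35: 0 child(ren)
Matching nodes: [8, 35]
Count of leaf nodes: 2


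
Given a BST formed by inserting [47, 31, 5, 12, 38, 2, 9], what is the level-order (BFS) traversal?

Tree insertion order: [47, 31, 5, 12, 38, 2, 9]
Tree (level-order array): [47, 31, None, 5, 38, 2, 12, None, None, None, None, 9]
BFS from the root, enqueuing left then right child of each popped node:
  queue [47] -> pop 47, enqueue [31], visited so far: [47]
  queue [31] -> pop 31, enqueue [5, 38], visited so far: [47, 31]
  queue [5, 38] -> pop 5, enqueue [2, 12], visited so far: [47, 31, 5]
  queue [38, 2, 12] -> pop 38, enqueue [none], visited so far: [47, 31, 5, 38]
  queue [2, 12] -> pop 2, enqueue [none], visited so far: [47, 31, 5, 38, 2]
  queue [12] -> pop 12, enqueue [9], visited so far: [47, 31, 5, 38, 2, 12]
  queue [9] -> pop 9, enqueue [none], visited so far: [47, 31, 5, 38, 2, 12, 9]
Result: [47, 31, 5, 38, 2, 12, 9]


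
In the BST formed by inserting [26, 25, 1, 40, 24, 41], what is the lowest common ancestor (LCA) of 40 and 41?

Tree insertion order: [26, 25, 1, 40, 24, 41]
Tree (level-order array): [26, 25, 40, 1, None, None, 41, None, 24]
In a BST, the LCA of p=40, q=41 is the first node v on the
root-to-leaf path with p <= v <= q (go left if both < v, right if both > v).
Walk from root:
  at 26: both 40 and 41 > 26, go right
  at 40: 40 <= 40 <= 41, this is the LCA
LCA = 40


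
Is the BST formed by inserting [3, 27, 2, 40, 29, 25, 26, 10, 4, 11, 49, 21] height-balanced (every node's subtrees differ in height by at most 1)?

Tree (level-order array): [3, 2, 27, None, None, 25, 40, 10, 26, 29, 49, 4, 11, None, None, None, None, None, None, None, None, None, 21]
Definition: a tree is height-balanced if, at every node, |h(left) - h(right)| <= 1 (empty subtree has height -1).
Bottom-up per-node check:
  node 2: h_left=-1, h_right=-1, diff=0 [OK], height=0
  node 4: h_left=-1, h_right=-1, diff=0 [OK], height=0
  node 21: h_left=-1, h_right=-1, diff=0 [OK], height=0
  node 11: h_left=-1, h_right=0, diff=1 [OK], height=1
  node 10: h_left=0, h_right=1, diff=1 [OK], height=2
  node 26: h_left=-1, h_right=-1, diff=0 [OK], height=0
  node 25: h_left=2, h_right=0, diff=2 [FAIL (|2-0|=2 > 1)], height=3
  node 29: h_left=-1, h_right=-1, diff=0 [OK], height=0
  node 49: h_left=-1, h_right=-1, diff=0 [OK], height=0
  node 40: h_left=0, h_right=0, diff=0 [OK], height=1
  node 27: h_left=3, h_right=1, diff=2 [FAIL (|3-1|=2 > 1)], height=4
  node 3: h_left=0, h_right=4, diff=4 [FAIL (|0-4|=4 > 1)], height=5
Node 25 violates the condition: |2 - 0| = 2 > 1.
Result: Not balanced


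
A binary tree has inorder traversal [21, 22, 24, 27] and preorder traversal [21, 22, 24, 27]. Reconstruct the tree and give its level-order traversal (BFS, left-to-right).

Inorder:  [21, 22, 24, 27]
Preorder: [21, 22, 24, 27]
Algorithm: preorder visits root first, so consume preorder in order;
for each root, split the current inorder slice at that value into
left-subtree inorder and right-subtree inorder, then recurse.
Recursive splits:
  root=21; inorder splits into left=[], right=[22, 24, 27]
  root=22; inorder splits into left=[], right=[24, 27]
  root=24; inorder splits into left=[], right=[27]
  root=27; inorder splits into left=[], right=[]
Reconstructed level-order: [21, 22, 24, 27]


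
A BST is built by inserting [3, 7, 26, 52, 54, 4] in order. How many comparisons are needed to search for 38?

Search path for 38: 3 -> 7 -> 26 -> 52
Found: False
Comparisons: 4


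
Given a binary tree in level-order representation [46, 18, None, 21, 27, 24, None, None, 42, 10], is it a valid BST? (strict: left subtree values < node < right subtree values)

Level-order array: [46, 18, None, 21, 27, 24, None, None, 42, 10]
Validate using subtree bounds (lo, hi): at each node, require lo < value < hi,
then recurse left with hi=value and right with lo=value.
Preorder trace (stopping at first violation):
  at node 46 with bounds (-inf, +inf): OK
  at node 18 with bounds (-inf, 46): OK
  at node 21 with bounds (-inf, 18): VIOLATION
Node 21 violates its bound: not (-inf < 21 < 18).
Result: Not a valid BST


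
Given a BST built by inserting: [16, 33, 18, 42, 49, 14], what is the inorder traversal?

Tree insertion order: [16, 33, 18, 42, 49, 14]
Tree (level-order array): [16, 14, 33, None, None, 18, 42, None, None, None, 49]
Inorder traversal: [14, 16, 18, 33, 42, 49]


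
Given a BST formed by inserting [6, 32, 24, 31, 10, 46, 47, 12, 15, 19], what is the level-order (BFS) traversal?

Tree insertion order: [6, 32, 24, 31, 10, 46, 47, 12, 15, 19]
Tree (level-order array): [6, None, 32, 24, 46, 10, 31, None, 47, None, 12, None, None, None, None, None, 15, None, 19]
BFS from the root, enqueuing left then right child of each popped node:
  queue [6] -> pop 6, enqueue [32], visited so far: [6]
  queue [32] -> pop 32, enqueue [24, 46], visited so far: [6, 32]
  queue [24, 46] -> pop 24, enqueue [10, 31], visited so far: [6, 32, 24]
  queue [46, 10, 31] -> pop 46, enqueue [47], visited so far: [6, 32, 24, 46]
  queue [10, 31, 47] -> pop 10, enqueue [12], visited so far: [6, 32, 24, 46, 10]
  queue [31, 47, 12] -> pop 31, enqueue [none], visited so far: [6, 32, 24, 46, 10, 31]
  queue [47, 12] -> pop 47, enqueue [none], visited so far: [6, 32, 24, 46, 10, 31, 47]
  queue [12] -> pop 12, enqueue [15], visited so far: [6, 32, 24, 46, 10, 31, 47, 12]
  queue [15] -> pop 15, enqueue [19], visited so far: [6, 32, 24, 46, 10, 31, 47, 12, 15]
  queue [19] -> pop 19, enqueue [none], visited so far: [6, 32, 24, 46, 10, 31, 47, 12, 15, 19]
Result: [6, 32, 24, 46, 10, 31, 47, 12, 15, 19]


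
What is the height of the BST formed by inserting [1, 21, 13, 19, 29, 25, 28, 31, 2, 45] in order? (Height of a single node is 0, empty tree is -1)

Insertion order: [1, 21, 13, 19, 29, 25, 28, 31, 2, 45]
Tree (level-order array): [1, None, 21, 13, 29, 2, 19, 25, 31, None, None, None, None, None, 28, None, 45]
Compute height bottom-up (empty subtree = -1):
  height(2) = 1 + max(-1, -1) = 0
  height(19) = 1 + max(-1, -1) = 0
  height(13) = 1 + max(0, 0) = 1
  height(28) = 1 + max(-1, -1) = 0
  height(25) = 1 + max(-1, 0) = 1
  height(45) = 1 + max(-1, -1) = 0
  height(31) = 1 + max(-1, 0) = 1
  height(29) = 1 + max(1, 1) = 2
  height(21) = 1 + max(1, 2) = 3
  height(1) = 1 + max(-1, 3) = 4
Height = 4


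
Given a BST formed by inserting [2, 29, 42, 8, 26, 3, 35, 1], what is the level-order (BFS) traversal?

Tree insertion order: [2, 29, 42, 8, 26, 3, 35, 1]
Tree (level-order array): [2, 1, 29, None, None, 8, 42, 3, 26, 35]
BFS from the root, enqueuing left then right child of each popped node:
  queue [2] -> pop 2, enqueue [1, 29], visited so far: [2]
  queue [1, 29] -> pop 1, enqueue [none], visited so far: [2, 1]
  queue [29] -> pop 29, enqueue [8, 42], visited so far: [2, 1, 29]
  queue [8, 42] -> pop 8, enqueue [3, 26], visited so far: [2, 1, 29, 8]
  queue [42, 3, 26] -> pop 42, enqueue [35], visited so far: [2, 1, 29, 8, 42]
  queue [3, 26, 35] -> pop 3, enqueue [none], visited so far: [2, 1, 29, 8, 42, 3]
  queue [26, 35] -> pop 26, enqueue [none], visited so far: [2, 1, 29, 8, 42, 3, 26]
  queue [35] -> pop 35, enqueue [none], visited so far: [2, 1, 29, 8, 42, 3, 26, 35]
Result: [2, 1, 29, 8, 42, 3, 26, 35]


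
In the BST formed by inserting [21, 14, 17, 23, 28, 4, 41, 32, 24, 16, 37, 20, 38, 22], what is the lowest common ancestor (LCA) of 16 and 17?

Tree insertion order: [21, 14, 17, 23, 28, 4, 41, 32, 24, 16, 37, 20, 38, 22]
Tree (level-order array): [21, 14, 23, 4, 17, 22, 28, None, None, 16, 20, None, None, 24, 41, None, None, None, None, None, None, 32, None, None, 37, None, 38]
In a BST, the LCA of p=16, q=17 is the first node v on the
root-to-leaf path with p <= v <= q (go left if both < v, right if both > v).
Walk from root:
  at 21: both 16 and 17 < 21, go left
  at 14: both 16 and 17 > 14, go right
  at 17: 16 <= 17 <= 17, this is the LCA
LCA = 17


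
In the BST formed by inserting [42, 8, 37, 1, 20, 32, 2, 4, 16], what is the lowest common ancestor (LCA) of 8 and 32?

Tree insertion order: [42, 8, 37, 1, 20, 32, 2, 4, 16]
Tree (level-order array): [42, 8, None, 1, 37, None, 2, 20, None, None, 4, 16, 32]
In a BST, the LCA of p=8, q=32 is the first node v on the
root-to-leaf path with p <= v <= q (go left if both < v, right if both > v).
Walk from root:
  at 42: both 8 and 32 < 42, go left
  at 8: 8 <= 8 <= 32, this is the LCA
LCA = 8


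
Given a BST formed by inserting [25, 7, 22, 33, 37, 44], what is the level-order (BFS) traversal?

Tree insertion order: [25, 7, 22, 33, 37, 44]
Tree (level-order array): [25, 7, 33, None, 22, None, 37, None, None, None, 44]
BFS from the root, enqueuing left then right child of each popped node:
  queue [25] -> pop 25, enqueue [7, 33], visited so far: [25]
  queue [7, 33] -> pop 7, enqueue [22], visited so far: [25, 7]
  queue [33, 22] -> pop 33, enqueue [37], visited so far: [25, 7, 33]
  queue [22, 37] -> pop 22, enqueue [none], visited so far: [25, 7, 33, 22]
  queue [37] -> pop 37, enqueue [44], visited so far: [25, 7, 33, 22, 37]
  queue [44] -> pop 44, enqueue [none], visited so far: [25, 7, 33, 22, 37, 44]
Result: [25, 7, 33, 22, 37, 44]


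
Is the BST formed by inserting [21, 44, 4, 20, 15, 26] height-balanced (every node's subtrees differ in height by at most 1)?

Tree (level-order array): [21, 4, 44, None, 20, 26, None, 15]
Definition: a tree is height-balanced if, at every node, |h(left) - h(right)| <= 1 (empty subtree has height -1).
Bottom-up per-node check:
  node 15: h_left=-1, h_right=-1, diff=0 [OK], height=0
  node 20: h_left=0, h_right=-1, diff=1 [OK], height=1
  node 4: h_left=-1, h_right=1, diff=2 [FAIL (|-1-1|=2 > 1)], height=2
  node 26: h_left=-1, h_right=-1, diff=0 [OK], height=0
  node 44: h_left=0, h_right=-1, diff=1 [OK], height=1
  node 21: h_left=2, h_right=1, diff=1 [OK], height=3
Node 4 violates the condition: |-1 - 1| = 2 > 1.
Result: Not balanced


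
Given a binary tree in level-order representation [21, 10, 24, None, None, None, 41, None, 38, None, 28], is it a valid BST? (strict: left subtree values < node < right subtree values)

Level-order array: [21, 10, 24, None, None, None, 41, None, 38, None, 28]
Validate using subtree bounds (lo, hi): at each node, require lo < value < hi,
then recurse left with hi=value and right with lo=value.
Preorder trace (stopping at first violation):
  at node 21 with bounds (-inf, +inf): OK
  at node 10 with bounds (-inf, 21): OK
  at node 24 with bounds (21, +inf): OK
  at node 41 with bounds (24, +inf): OK
  at node 38 with bounds (41, +inf): VIOLATION
Node 38 violates its bound: not (41 < 38 < +inf).
Result: Not a valid BST


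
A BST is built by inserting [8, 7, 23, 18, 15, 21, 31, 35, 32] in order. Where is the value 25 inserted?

Starting tree (level order): [8, 7, 23, None, None, 18, 31, 15, 21, None, 35, None, None, None, None, 32]
Insertion path: 8 -> 23 -> 31
Result: insert 25 as left child of 31
Final tree (level order): [8, 7, 23, None, None, 18, 31, 15, 21, 25, 35, None, None, None, None, None, None, 32]


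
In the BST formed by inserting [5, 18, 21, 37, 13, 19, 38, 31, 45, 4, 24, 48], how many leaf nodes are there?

Tree built from: [5, 18, 21, 37, 13, 19, 38, 31, 45, 4, 24, 48]
Tree (level-order array): [5, 4, 18, None, None, 13, 21, None, None, 19, 37, None, None, 31, 38, 24, None, None, 45, None, None, None, 48]
Rule: A leaf has 0 children.
Per-node child counts:
  node 5: 2 child(ren)
  node 4: 0 child(ren)
  node 18: 2 child(ren)
  node 13: 0 child(ren)
  node 21: 2 child(ren)
  node 19: 0 child(ren)
  node 37: 2 child(ren)
  node 31: 1 child(ren)
  node 24: 0 child(ren)
  node 38: 1 child(ren)
  node 45: 1 child(ren)
  node 48: 0 child(ren)
Matching nodes: [4, 13, 19, 24, 48]
Count of leaf nodes: 5


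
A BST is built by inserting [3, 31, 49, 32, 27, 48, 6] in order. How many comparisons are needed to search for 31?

Search path for 31: 3 -> 31
Found: True
Comparisons: 2


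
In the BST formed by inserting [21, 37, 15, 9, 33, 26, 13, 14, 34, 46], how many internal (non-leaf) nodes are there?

Tree built from: [21, 37, 15, 9, 33, 26, 13, 14, 34, 46]
Tree (level-order array): [21, 15, 37, 9, None, 33, 46, None, 13, 26, 34, None, None, None, 14]
Rule: An internal node has at least one child.
Per-node child counts:
  node 21: 2 child(ren)
  node 15: 1 child(ren)
  node 9: 1 child(ren)
  node 13: 1 child(ren)
  node 14: 0 child(ren)
  node 37: 2 child(ren)
  node 33: 2 child(ren)
  node 26: 0 child(ren)
  node 34: 0 child(ren)
  node 46: 0 child(ren)
Matching nodes: [21, 15, 9, 13, 37, 33]
Count of internal (non-leaf) nodes: 6


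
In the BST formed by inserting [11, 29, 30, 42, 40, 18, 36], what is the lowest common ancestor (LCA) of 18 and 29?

Tree insertion order: [11, 29, 30, 42, 40, 18, 36]
Tree (level-order array): [11, None, 29, 18, 30, None, None, None, 42, 40, None, 36]
In a BST, the LCA of p=18, q=29 is the first node v on the
root-to-leaf path with p <= v <= q (go left if both < v, right if both > v).
Walk from root:
  at 11: both 18 and 29 > 11, go right
  at 29: 18 <= 29 <= 29, this is the LCA
LCA = 29


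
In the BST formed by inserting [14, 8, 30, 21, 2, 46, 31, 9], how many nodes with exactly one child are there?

Tree built from: [14, 8, 30, 21, 2, 46, 31, 9]
Tree (level-order array): [14, 8, 30, 2, 9, 21, 46, None, None, None, None, None, None, 31]
Rule: These are nodes with exactly 1 non-null child.
Per-node child counts:
  node 14: 2 child(ren)
  node 8: 2 child(ren)
  node 2: 0 child(ren)
  node 9: 0 child(ren)
  node 30: 2 child(ren)
  node 21: 0 child(ren)
  node 46: 1 child(ren)
  node 31: 0 child(ren)
Matching nodes: [46]
Count of nodes with exactly one child: 1


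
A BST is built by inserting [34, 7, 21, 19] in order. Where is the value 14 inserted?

Starting tree (level order): [34, 7, None, None, 21, 19]
Insertion path: 34 -> 7 -> 21 -> 19
Result: insert 14 as left child of 19
Final tree (level order): [34, 7, None, None, 21, 19, None, 14]


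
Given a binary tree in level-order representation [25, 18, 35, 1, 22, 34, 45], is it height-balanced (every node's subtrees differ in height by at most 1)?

Tree (level-order array): [25, 18, 35, 1, 22, 34, 45]
Definition: a tree is height-balanced if, at every node, |h(left) - h(right)| <= 1 (empty subtree has height -1).
Bottom-up per-node check:
  node 1: h_left=-1, h_right=-1, diff=0 [OK], height=0
  node 22: h_left=-1, h_right=-1, diff=0 [OK], height=0
  node 18: h_left=0, h_right=0, diff=0 [OK], height=1
  node 34: h_left=-1, h_right=-1, diff=0 [OK], height=0
  node 45: h_left=-1, h_right=-1, diff=0 [OK], height=0
  node 35: h_left=0, h_right=0, diff=0 [OK], height=1
  node 25: h_left=1, h_right=1, diff=0 [OK], height=2
All nodes satisfy the balance condition.
Result: Balanced


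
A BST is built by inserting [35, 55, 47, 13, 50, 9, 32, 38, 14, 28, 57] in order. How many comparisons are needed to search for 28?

Search path for 28: 35 -> 13 -> 32 -> 14 -> 28
Found: True
Comparisons: 5


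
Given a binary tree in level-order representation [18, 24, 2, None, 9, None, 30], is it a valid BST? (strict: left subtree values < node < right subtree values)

Level-order array: [18, 24, 2, None, 9, None, 30]
Validate using subtree bounds (lo, hi): at each node, require lo < value < hi,
then recurse left with hi=value and right with lo=value.
Preorder trace (stopping at first violation):
  at node 18 with bounds (-inf, +inf): OK
  at node 24 with bounds (-inf, 18): VIOLATION
Node 24 violates its bound: not (-inf < 24 < 18).
Result: Not a valid BST


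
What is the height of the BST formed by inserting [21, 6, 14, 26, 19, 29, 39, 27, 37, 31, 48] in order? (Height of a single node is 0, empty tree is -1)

Insertion order: [21, 6, 14, 26, 19, 29, 39, 27, 37, 31, 48]
Tree (level-order array): [21, 6, 26, None, 14, None, 29, None, 19, 27, 39, None, None, None, None, 37, 48, 31]
Compute height bottom-up (empty subtree = -1):
  height(19) = 1 + max(-1, -1) = 0
  height(14) = 1 + max(-1, 0) = 1
  height(6) = 1 + max(-1, 1) = 2
  height(27) = 1 + max(-1, -1) = 0
  height(31) = 1 + max(-1, -1) = 0
  height(37) = 1 + max(0, -1) = 1
  height(48) = 1 + max(-1, -1) = 0
  height(39) = 1 + max(1, 0) = 2
  height(29) = 1 + max(0, 2) = 3
  height(26) = 1 + max(-1, 3) = 4
  height(21) = 1 + max(2, 4) = 5
Height = 5


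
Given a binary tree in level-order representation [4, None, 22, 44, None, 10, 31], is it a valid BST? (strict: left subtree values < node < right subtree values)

Level-order array: [4, None, 22, 44, None, 10, 31]
Validate using subtree bounds (lo, hi): at each node, require lo < value < hi,
then recurse left with hi=value and right with lo=value.
Preorder trace (stopping at first violation):
  at node 4 with bounds (-inf, +inf): OK
  at node 22 with bounds (4, +inf): OK
  at node 44 with bounds (4, 22): VIOLATION
Node 44 violates its bound: not (4 < 44 < 22).
Result: Not a valid BST


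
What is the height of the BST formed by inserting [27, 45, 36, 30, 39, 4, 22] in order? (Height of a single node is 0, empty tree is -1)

Insertion order: [27, 45, 36, 30, 39, 4, 22]
Tree (level-order array): [27, 4, 45, None, 22, 36, None, None, None, 30, 39]
Compute height bottom-up (empty subtree = -1):
  height(22) = 1 + max(-1, -1) = 0
  height(4) = 1 + max(-1, 0) = 1
  height(30) = 1 + max(-1, -1) = 0
  height(39) = 1 + max(-1, -1) = 0
  height(36) = 1 + max(0, 0) = 1
  height(45) = 1 + max(1, -1) = 2
  height(27) = 1 + max(1, 2) = 3
Height = 3
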